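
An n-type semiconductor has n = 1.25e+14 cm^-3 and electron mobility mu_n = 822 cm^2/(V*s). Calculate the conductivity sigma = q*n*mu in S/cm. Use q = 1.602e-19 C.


Step 1: sigma = q * n * mu
Step 2: sigma = 1.602e-19 * 1.25e+14 * 822
Step 3: sigma = 1.646e-02 S/cm

1.646e-02


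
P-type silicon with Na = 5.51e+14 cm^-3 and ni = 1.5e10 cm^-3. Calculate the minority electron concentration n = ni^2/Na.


Step 1: Majority hole concentration p ≈ Na = 5.51e+14 cm^-3
Step 2: n = ni^2 / Na = (1.5e10)^2 / 5.51e+14
Step 3: n = 4.08e+05 cm^-3

4.08e+05


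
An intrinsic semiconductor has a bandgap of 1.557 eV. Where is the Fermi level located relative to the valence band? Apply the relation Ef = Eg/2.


Step 1: For an intrinsic semiconductor, the Fermi level sits at midgap.
Step 2: Ef = Eg / 2 = 1.557 / 2 = 0.7785 eV

0.7785


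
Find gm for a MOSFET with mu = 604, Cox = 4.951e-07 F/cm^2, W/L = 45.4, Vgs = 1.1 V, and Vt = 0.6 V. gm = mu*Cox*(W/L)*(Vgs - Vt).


Step 1: Vov = Vgs - Vt = 1.1 - 0.6 = 0.5 V
Step 2: gm = mu * Cox * (W/L) * Vov
Step 3: gm = 604 * 4.951e-07 * 45.4 * 0.5 = 6.79e-03 S

6.79e-03


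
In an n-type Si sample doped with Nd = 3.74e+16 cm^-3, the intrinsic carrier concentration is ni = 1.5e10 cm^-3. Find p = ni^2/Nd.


Step 1: Since Nd >> ni, n ≈ Nd = 3.74e+16 cm^-3
Step 2: p = ni^2 / n = (1.5e10)^2 / 3.74e+16
Step 3: p = 2.25e20 / 3.74e+16 = 6.02e+03 cm^-3

6.02e+03


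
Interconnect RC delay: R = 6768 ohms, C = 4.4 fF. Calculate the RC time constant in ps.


Step 1: tau = R * C
Step 2: tau = 6768 * 4.4 fF = 6768 * 4.4e-15 F
Step 3: tau = 2.97792e-11 s = 29.7792 ps

29.7792


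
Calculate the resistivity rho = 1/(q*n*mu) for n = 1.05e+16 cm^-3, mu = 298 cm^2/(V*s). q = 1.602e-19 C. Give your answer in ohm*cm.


Step 1: sigma = q * n * mu = 1.602e-19 * 1.05e+16 * 298 = 5.01266e-01 S/cm
Step 2: rho = 1 / sigma = 1 / 5.01266e-01 = 1.995 ohm*cm

1.995


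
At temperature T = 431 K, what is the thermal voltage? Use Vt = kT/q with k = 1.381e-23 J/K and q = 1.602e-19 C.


Step 1: kT = 1.381e-23 * 431 = 5.95211e-21 J
Step 2: Vt = kT/q = 5.95211e-21 / 1.602e-19
Step 3: Vt = 0.03715 V

0.03715


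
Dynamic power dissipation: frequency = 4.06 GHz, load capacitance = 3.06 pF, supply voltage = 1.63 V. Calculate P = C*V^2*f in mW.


Step 1: V^2 = 1.63^2 = 2.6569 V^2
Step 2: P = C*V^2*f = 3.06e-12 F * 2.6569 * 4.06e9 Hz
Step 3: P = 3.300826284e-02 W
Step 4: P = 33.008 mW

33.008


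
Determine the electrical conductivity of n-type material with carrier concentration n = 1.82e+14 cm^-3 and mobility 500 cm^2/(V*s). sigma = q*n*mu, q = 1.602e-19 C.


Step 1: sigma = q * n * mu
Step 2: sigma = 1.602e-19 * 1.82e+14 * 500
Step 3: sigma = 1.458e-02 S/cm

1.458e-02


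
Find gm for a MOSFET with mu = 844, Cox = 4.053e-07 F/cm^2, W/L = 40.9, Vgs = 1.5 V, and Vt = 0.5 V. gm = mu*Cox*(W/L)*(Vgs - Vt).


Step 1: Vov = Vgs - Vt = 1.5 - 0.5 = 1.0 V
Step 2: gm = mu * Cox * (W/L) * Vov
Step 3: gm = 844 * 4.053e-07 * 40.9 * 1.0 = 1.40e-02 S

1.40e-02


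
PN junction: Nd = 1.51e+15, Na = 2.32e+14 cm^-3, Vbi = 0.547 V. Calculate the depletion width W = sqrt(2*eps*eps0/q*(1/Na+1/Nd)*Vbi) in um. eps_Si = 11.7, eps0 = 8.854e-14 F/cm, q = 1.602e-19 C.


Step 1: 1/Na + 1/Nd = 1/2.32e+14 + 1/1.51e+15 = 4.97260e-15
Step 2: 2*eps*eps0/q = 2*11.7*8.854e-14/1.602e-19 = 1.293281e+07
Step 3: W^2 = 1.293281e+07 * 4.97260e-15 * 0.547 = 3.51774e-08
Step 4: W = sqrt(3.51774e-08) = 1.876e-04 cm = 1.876 um

1.876


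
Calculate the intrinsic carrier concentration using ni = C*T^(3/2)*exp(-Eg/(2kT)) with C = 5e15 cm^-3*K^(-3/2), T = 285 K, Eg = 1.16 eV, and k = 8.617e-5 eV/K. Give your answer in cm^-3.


Step 1: Compute kT = 8.617e-5 * 285 = 0.02455845 eV
Step 2: Exponent = -Eg/(2kT) = -1.16/(2*0.02455845) = -23.61713
Step 3: T^(3/2) = 285^1.5 = 4811.35
Step 4: ni = 5e15 * 4811.35 * exp(-23.61713) = 1.33e+09 cm^-3

1.33e+09


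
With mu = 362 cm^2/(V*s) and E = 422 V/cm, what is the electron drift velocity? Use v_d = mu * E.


Step 1: v_d = mu * E
Step 2: v_d = 362 * 422 = 152764
Step 3: v_d = 1.53e+05 cm/s

1.53e+05


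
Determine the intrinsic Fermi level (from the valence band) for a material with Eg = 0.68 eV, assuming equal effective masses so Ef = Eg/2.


Step 1: For an intrinsic semiconductor, the Fermi level sits at midgap.
Step 2: Ef = Eg / 2 = 0.68 / 2 = 0.34 eV

0.34


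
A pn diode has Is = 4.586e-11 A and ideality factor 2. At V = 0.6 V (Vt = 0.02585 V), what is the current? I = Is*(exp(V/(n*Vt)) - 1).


Step 1: V/(n*Vt) = 0.6/(2*0.02585) = 11.6054
Step 2: exp(11.6054) = 1.0969e+05
Step 3: I = 4.586e-11 * (1.0969e+05 - 1) = 5.03e-06 A

5.03e-06


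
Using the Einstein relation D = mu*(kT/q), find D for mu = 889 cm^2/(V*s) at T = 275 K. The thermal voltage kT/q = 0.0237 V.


Step 1: D = mu * (kT/q)
Step 2: D = 889 * 0.0237
Step 3: D = 21.07 cm^2/s

21.07


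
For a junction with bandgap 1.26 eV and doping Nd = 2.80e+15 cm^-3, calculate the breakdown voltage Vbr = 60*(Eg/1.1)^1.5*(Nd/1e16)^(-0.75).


Step 1: Eg/1.1 = 1.26/1.1 = 1.145455
Step 2: (Eg/1.1)^1.5 = 1.145455^1.5 = 1.225934
Step 3: (Nd/1e16)^(-0.75) = (0.28)^(-0.75) = 2.597954
Step 4: Vbr = 60 * 1.225934 * 2.597954 = 191.1 V

191.1


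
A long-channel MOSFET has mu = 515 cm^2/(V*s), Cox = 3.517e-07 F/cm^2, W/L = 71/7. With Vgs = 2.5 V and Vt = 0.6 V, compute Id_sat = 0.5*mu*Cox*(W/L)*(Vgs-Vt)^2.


Step 1: Overdrive voltage Vov = Vgs - Vt = 2.5 - 0.6 = 1.9 V
Step 2: W/L = 71/7 = 10.1429
Step 3: Id = 0.5 * 515 * 3.517e-07 * 10.1429 * 1.9^2
Step 4: Id = 3.32e-03 A

3.32e-03


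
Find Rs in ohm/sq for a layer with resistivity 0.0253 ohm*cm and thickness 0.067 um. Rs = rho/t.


Step 1: Convert thickness to cm: t = 0.067 um = 6.7000e-06 cm
Step 2: Rs = rho / t = 0.0253 / 6.7000e-06
Step 3: Rs = 3776.1 ohm/sq

3776.1


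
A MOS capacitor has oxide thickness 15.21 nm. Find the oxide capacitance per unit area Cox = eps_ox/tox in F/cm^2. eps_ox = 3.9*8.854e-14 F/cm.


Step 1: eps_ox = 3.9 * 8.854e-14 = 3.45306e-13 F/cm
Step 2: tox in cm = 15.21 nm * 1e-7 = 1.5210e-06 cm
Step 3: Cox = 3.45306e-13 / 1.5210e-06 = 2.27e-07 F/cm^2

2.27e-07


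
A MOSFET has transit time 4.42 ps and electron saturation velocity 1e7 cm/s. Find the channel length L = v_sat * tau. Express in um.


Step 1: tau in seconds = 4.42 ps * 1e-12 = 4.4200e-12 s
Step 2: L = v_sat * tau = 1e7 * 4.4200e-12 = 4.4200e-05 cm
Step 3: L in um = 4.4200e-05 * 1e4 = 0.442 um

0.442


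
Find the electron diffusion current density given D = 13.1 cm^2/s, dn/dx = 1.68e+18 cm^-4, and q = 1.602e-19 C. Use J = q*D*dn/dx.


Step 1: J = q * D * (dn/dx)
Step 2: J = 1.602e-19 * 13.1 * 1.68e+18
Step 3: J = 3.53e+00 A/cm^2

3.53e+00


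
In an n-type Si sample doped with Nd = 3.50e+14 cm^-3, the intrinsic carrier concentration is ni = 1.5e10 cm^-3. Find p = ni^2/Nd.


Step 1: Since Nd >> ni, n ≈ Nd = 3.50e+14 cm^-3
Step 2: p = ni^2 / n = (1.5e10)^2 / 3.50e+14
Step 3: p = 2.25e20 / 3.50e+14 = 6.43e+05 cm^-3

6.43e+05


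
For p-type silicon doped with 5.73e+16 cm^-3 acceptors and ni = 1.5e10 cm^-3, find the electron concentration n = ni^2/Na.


Step 1: Majority hole concentration p ≈ Na = 5.73e+16 cm^-3
Step 2: n = ni^2 / Na = (1.5e10)^2 / 5.73e+16
Step 3: n = 3.93e+03 cm^-3

3.93e+03


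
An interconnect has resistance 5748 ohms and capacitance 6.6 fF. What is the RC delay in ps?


Step 1: tau = R * C
Step 2: tau = 5748 * 6.6 fF = 5748 * 6.6e-15 F
Step 3: tau = 3.79368e-11 s = 37.9368 ps

37.9368


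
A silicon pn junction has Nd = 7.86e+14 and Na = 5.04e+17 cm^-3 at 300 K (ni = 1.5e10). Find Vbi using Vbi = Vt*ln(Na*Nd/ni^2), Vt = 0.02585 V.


Step 1: Compute Na*Nd/ni^2 = 5.04e+17 * 7.86e+14 / (1.5e10)^2 = 1.7606e+12
Step 2: ln(1.7606e+12) = 28.1967
Step 3: Vbi = 0.02585 * 28.1967 = 0.729 V

0.729


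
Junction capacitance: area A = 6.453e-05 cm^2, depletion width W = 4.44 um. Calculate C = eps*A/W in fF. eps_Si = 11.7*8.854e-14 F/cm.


Step 1: eps_Si = 11.7 * 8.854e-14 = 1.035918e-12 F/cm
Step 2: W in cm = 4.44 * 1e-4 = 4.44e-04 cm
Step 3: C = 1.035918e-12 * 6.453e-05 / 4.44e-04 = 1.505581e-13 F
Step 4: C = 150.56 fF

150.56


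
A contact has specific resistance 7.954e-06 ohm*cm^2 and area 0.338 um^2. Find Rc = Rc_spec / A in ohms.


Step 1: Convert area to cm^2: 0.338 um^2 = 3.3800e-09 cm^2
Step 2: Rc = Rc_spec / A = 7.954e-06 / 3.3800e-09
Step 3: Rc = 2.35e+03 ohms

2.35e+03


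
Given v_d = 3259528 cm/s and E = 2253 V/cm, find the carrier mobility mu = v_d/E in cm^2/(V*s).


Step 1: mu = v_d / E
Step 2: mu = 3259528 / 2253
Step 3: mu = 1446.75 cm^2/(V*s)

1446.75


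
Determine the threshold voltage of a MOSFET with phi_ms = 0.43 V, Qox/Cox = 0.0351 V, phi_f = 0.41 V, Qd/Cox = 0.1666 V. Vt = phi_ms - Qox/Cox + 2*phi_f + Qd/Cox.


Step 1: Vt = phi_ms - Qox/Cox + 2*phi_f + Qd/Cox
Step 2: Vt = 0.43 - 0.0351 + 2*0.41 + 0.1666
Step 3: Vt = 0.43 - 0.0351 + 0.82 + 0.1666
Step 4: Vt = 1.3815 V

1.3815


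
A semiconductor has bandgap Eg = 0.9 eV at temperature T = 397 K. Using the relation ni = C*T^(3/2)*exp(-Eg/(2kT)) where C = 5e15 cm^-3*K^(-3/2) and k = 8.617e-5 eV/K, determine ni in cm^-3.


Step 1: Compute kT = 8.617e-5 * 397 = 0.03420949 eV
Step 2: Exponent = -Eg/(2kT) = -0.9/(2*0.03420949) = -13.15424
Step 3: T^(3/2) = 397^1.5 = 7910.17
Step 4: ni = 5e15 * 7910.17 * exp(-13.15424) = 7.66e+13 cm^-3

7.66e+13


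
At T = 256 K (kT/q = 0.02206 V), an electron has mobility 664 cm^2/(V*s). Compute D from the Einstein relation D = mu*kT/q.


Step 1: D = mu * (kT/q)
Step 2: D = 664 * 0.02206
Step 3: D = 14.65 cm^2/s

14.65


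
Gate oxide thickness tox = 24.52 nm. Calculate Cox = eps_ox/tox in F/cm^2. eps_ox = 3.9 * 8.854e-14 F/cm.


Step 1: eps_ox = 3.9 * 8.854e-14 = 3.45306e-13 F/cm
Step 2: tox in cm = 24.52 nm * 1e-7 = 2.4520e-06 cm
Step 3: Cox = 3.45306e-13 / 2.4520e-06 = 1.41e-07 F/cm^2

1.41e-07


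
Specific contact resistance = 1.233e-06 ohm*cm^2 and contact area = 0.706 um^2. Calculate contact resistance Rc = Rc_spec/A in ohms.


Step 1: Convert area to cm^2: 0.706 um^2 = 7.0600e-09 cm^2
Step 2: Rc = Rc_spec / A = 1.233e-06 / 7.0600e-09
Step 3: Rc = 1.75e+02 ohms

1.75e+02


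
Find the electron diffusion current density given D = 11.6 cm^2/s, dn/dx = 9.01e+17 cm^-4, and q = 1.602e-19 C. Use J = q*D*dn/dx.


Step 1: J = q * D * (dn/dx)
Step 2: J = 1.602e-19 * 11.6 * 9.01e+17
Step 3: J = 1.67e+00 A/cm^2

1.67e+00


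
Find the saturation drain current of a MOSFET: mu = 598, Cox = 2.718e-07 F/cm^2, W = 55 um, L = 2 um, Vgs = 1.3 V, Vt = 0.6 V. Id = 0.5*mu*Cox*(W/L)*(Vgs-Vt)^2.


Step 1: Overdrive voltage Vov = Vgs - Vt = 1.3 - 0.6 = 0.7 V
Step 2: W/L = 55/2 = 27.5
Step 3: Id = 0.5 * 598 * 2.718e-07 * 27.5 * 0.7^2
Step 4: Id = 1.10e-03 A

1.10e-03


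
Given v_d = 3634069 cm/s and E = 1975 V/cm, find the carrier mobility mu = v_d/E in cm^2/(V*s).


Step 1: mu = v_d / E
Step 2: mu = 3634069 / 1975
Step 3: mu = 1840.03 cm^2/(V*s)

1840.03


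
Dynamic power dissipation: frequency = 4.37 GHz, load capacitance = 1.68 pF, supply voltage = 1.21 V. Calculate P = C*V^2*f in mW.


Step 1: V^2 = 1.21^2 = 1.4641 V^2
Step 2: P = C*V^2*f = 1.68e-12 F * 1.4641 * 4.37e9 Hz
Step 3: P = 1.074883656e-02 W
Step 4: P = 10.749 mW

10.749


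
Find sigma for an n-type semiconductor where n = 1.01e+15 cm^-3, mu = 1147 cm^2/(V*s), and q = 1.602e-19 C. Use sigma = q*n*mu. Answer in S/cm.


Step 1: sigma = q * n * mu
Step 2: sigma = 1.602e-19 * 1.01e+15 * 1147
Step 3: sigma = 1.856e-01 S/cm

1.856e-01


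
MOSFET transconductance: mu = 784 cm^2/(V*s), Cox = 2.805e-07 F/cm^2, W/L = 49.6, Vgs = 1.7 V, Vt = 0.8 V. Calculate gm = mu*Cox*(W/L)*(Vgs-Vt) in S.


Step 1: Vov = Vgs - Vt = 1.7 - 0.8 = 0.9 V
Step 2: gm = mu * Cox * (W/L) * Vov
Step 3: gm = 784 * 2.805e-07 * 49.6 * 0.9 = 9.82e-03 S

9.82e-03


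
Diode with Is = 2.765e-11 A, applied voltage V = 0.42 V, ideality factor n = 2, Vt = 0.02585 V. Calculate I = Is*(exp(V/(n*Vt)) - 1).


Step 1: V/(n*Vt) = 0.42/(2*0.02585) = 8.1238
Step 2: exp(8.1238) = 3.3738e+03
Step 3: I = 2.765e-11 * (3.3738e+03 - 1) = 9.33e-08 A

9.33e-08


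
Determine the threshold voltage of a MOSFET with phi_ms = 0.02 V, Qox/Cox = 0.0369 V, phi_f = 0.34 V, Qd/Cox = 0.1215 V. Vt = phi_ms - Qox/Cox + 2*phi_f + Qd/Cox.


Step 1: Vt = phi_ms - Qox/Cox + 2*phi_f + Qd/Cox
Step 2: Vt = 0.02 - 0.0369 + 2*0.34 + 0.1215
Step 3: Vt = 0.02 - 0.0369 + 0.68 + 0.1215
Step 4: Vt = 0.7846 V

0.7846


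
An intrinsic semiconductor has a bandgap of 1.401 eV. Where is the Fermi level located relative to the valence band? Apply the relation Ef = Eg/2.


Step 1: For an intrinsic semiconductor, the Fermi level sits at midgap.
Step 2: Ef = Eg / 2 = 1.401 / 2 = 0.7005 eV

0.7005


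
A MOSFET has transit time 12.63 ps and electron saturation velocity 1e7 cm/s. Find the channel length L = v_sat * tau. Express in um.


Step 1: tau in seconds = 12.63 ps * 1e-12 = 1.2630e-11 s
Step 2: L = v_sat * tau = 1e7 * 1.2630e-11 = 1.2630e-04 cm
Step 3: L in um = 1.2630e-04 * 1e4 = 1.263 um

1.263


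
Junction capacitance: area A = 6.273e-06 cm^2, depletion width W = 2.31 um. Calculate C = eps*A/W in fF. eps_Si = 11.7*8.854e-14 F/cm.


Step 1: eps_Si = 11.7 * 8.854e-14 = 1.035918e-12 F/cm
Step 2: W in cm = 2.31 * 1e-4 = 2.31e-04 cm
Step 3: C = 1.035918e-12 * 6.273e-06 / 2.31e-04 = 2.813123e-14 F
Step 4: C = 28.13 fF

28.13


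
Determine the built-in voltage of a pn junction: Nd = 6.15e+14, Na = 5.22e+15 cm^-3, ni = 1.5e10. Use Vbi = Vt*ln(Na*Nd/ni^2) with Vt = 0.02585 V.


Step 1: Compute Na*Nd/ni^2 = 5.22e+15 * 6.15e+14 / (1.5e10)^2 = 1.4268e+10
Step 2: ln(1.4268e+10) = 23.3813
Step 3: Vbi = 0.02585 * 23.3813 = 0.604 V

0.604


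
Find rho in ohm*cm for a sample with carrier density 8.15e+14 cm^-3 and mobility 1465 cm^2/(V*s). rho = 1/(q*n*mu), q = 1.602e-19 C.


Step 1: sigma = q * n * mu = 1.602e-19 * 8.15e+14 * 1465 = 1.91275e-01 S/cm
Step 2: rho = 1 / sigma = 1 / 1.91275e-01 = 5.228 ohm*cm

5.228


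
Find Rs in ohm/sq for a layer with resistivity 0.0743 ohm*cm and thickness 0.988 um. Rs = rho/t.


Step 1: Convert thickness to cm: t = 0.988 um = 9.8800e-05 cm
Step 2: Rs = rho / t = 0.0743 / 9.8800e-05
Step 3: Rs = 752.0 ohm/sq

752.0


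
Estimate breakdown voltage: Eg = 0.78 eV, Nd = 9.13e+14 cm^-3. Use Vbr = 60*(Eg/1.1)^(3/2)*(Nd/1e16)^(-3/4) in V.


Step 1: Eg/1.1 = 0.78/1.1 = 0.709091
Step 2: (Eg/1.1)^1.5 = 0.709091^1.5 = 0.597108
Step 3: (Nd/1e16)^(-0.75) = (0.0913)^(-0.75) = 6.020699
Step 4: Vbr = 60 * 0.597108 * 6.020699 = 215.7 V

215.7


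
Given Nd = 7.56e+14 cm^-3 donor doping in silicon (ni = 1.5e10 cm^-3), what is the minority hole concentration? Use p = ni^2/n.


Step 1: Since Nd >> ni, n ≈ Nd = 7.56e+14 cm^-3
Step 2: p = ni^2 / n = (1.5e10)^2 / 7.56e+14
Step 3: p = 2.25e20 / 7.56e+14 = 2.98e+05 cm^-3

2.98e+05


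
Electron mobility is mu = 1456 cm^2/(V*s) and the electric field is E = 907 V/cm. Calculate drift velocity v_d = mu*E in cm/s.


Step 1: v_d = mu * E
Step 2: v_d = 1456 * 907 = 1320592
Step 3: v_d = 1.32e+06 cm/s

1.32e+06


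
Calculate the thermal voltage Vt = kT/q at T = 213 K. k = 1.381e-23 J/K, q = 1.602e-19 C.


Step 1: kT = 1.381e-23 * 213 = 2.94153e-21 J
Step 2: Vt = kT/q = 2.94153e-21 / 1.602e-19
Step 3: Vt = 0.01836 V

0.01836


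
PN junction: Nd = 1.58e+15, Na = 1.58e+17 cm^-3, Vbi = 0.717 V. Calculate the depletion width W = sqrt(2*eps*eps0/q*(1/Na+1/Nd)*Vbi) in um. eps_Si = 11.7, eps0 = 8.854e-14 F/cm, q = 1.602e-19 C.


Step 1: 1/Na + 1/Nd = 1/1.58e+17 + 1/1.58e+15 = 6.39241e-16
Step 2: 2*eps*eps0/q = 2*11.7*8.854e-14/1.602e-19 = 1.293281e+07
Step 3: W^2 = 1.293281e+07 * 6.39241e-16 * 0.717 = 5.92757e-09
Step 4: W = sqrt(5.92757e-09) = 7.699e-05 cm = 0.7699 um

0.7699


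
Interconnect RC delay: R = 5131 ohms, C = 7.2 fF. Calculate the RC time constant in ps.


Step 1: tau = R * C
Step 2: tau = 5131 * 7.2 fF = 5131 * 7.2e-15 F
Step 3: tau = 3.69432e-11 s = 36.9432 ps

36.9432


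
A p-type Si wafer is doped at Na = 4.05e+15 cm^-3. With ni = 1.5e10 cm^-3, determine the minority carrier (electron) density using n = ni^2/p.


Step 1: Majority hole concentration p ≈ Na = 4.05e+15 cm^-3
Step 2: n = ni^2 / Na = (1.5e10)^2 / 4.05e+15
Step 3: n = 5.56e+04 cm^-3

5.56e+04


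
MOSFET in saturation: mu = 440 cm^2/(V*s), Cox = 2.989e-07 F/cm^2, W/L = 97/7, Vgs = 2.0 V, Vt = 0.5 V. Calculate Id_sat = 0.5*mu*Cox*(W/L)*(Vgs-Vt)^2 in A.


Step 1: Overdrive voltage Vov = Vgs - Vt = 2.0 - 0.5 = 1.5 V
Step 2: W/L = 97/7 = 13.8571
Step 3: Id = 0.5 * 440 * 2.989e-07 * 13.8571 * 1.5^2
Step 4: Id = 2.05e-03 A

2.05e-03


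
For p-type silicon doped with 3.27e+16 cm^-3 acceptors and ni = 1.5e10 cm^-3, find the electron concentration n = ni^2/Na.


Step 1: Majority hole concentration p ≈ Na = 3.27e+16 cm^-3
Step 2: n = ni^2 / Na = (1.5e10)^2 / 3.27e+16
Step 3: n = 6.88e+03 cm^-3

6.88e+03


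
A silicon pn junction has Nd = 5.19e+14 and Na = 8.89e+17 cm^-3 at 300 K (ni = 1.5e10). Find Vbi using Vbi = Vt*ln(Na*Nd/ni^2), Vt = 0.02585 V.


Step 1: Compute Na*Nd/ni^2 = 8.89e+17 * 5.19e+14 / (1.5e10)^2 = 2.0506e+12
Step 2: ln(2.0506e+12) = 28.3492
Step 3: Vbi = 0.02585 * 28.3492 = 0.733 V

0.733


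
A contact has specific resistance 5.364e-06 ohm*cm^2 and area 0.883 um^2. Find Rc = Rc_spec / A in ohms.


Step 1: Convert area to cm^2: 0.883 um^2 = 8.8300e-09 cm^2
Step 2: Rc = Rc_spec / A = 5.364e-06 / 8.8300e-09
Step 3: Rc = 6.07e+02 ohms

6.07e+02


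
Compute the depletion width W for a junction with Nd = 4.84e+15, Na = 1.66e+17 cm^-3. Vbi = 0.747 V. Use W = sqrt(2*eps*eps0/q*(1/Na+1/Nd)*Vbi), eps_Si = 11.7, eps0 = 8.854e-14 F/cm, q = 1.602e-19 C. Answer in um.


Step 1: 1/Na + 1/Nd = 1/1.66e+17 + 1/4.84e+15 = 2.12636e-16
Step 2: 2*eps*eps0/q = 2*11.7*8.854e-14/1.602e-19 = 1.293281e+07
Step 3: W^2 = 1.293281e+07 * 2.12636e-16 * 0.747 = 2.05424e-09
Step 4: W = sqrt(2.05424e-09) = 4.532e-05 cm = 0.4532 um

0.4532


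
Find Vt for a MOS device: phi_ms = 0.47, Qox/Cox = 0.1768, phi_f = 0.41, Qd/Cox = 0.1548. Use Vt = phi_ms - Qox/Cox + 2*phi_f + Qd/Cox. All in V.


Step 1: Vt = phi_ms - Qox/Cox + 2*phi_f + Qd/Cox
Step 2: Vt = 0.47 - 0.1768 + 2*0.41 + 0.1548
Step 3: Vt = 0.47 - 0.1768 + 0.82 + 0.1548
Step 4: Vt = 1.268 V

1.268


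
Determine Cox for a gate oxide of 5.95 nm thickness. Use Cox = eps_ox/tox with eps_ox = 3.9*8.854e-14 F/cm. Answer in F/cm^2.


Step 1: eps_ox = 3.9 * 8.854e-14 = 3.45306e-13 F/cm
Step 2: tox in cm = 5.95 nm * 1e-7 = 5.9500e-07 cm
Step 3: Cox = 3.45306e-13 / 5.9500e-07 = 5.80e-07 F/cm^2

5.80e-07


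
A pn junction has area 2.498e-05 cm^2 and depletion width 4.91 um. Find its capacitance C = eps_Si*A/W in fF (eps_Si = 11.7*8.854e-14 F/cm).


Step 1: eps_Si = 11.7 * 8.854e-14 = 1.035918e-12 F/cm
Step 2: W in cm = 4.91 * 1e-4 = 4.91e-04 cm
Step 3: C = 1.035918e-12 * 2.498e-05 / 4.91e-04 = 5.270312e-14 F
Step 4: C = 52.7 fF

52.7


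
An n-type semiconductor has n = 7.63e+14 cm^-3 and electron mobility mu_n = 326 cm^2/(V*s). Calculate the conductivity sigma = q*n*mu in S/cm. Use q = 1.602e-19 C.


Step 1: sigma = q * n * mu
Step 2: sigma = 1.602e-19 * 7.63e+14 * 326
Step 3: sigma = 3.985e-02 S/cm

3.985e-02


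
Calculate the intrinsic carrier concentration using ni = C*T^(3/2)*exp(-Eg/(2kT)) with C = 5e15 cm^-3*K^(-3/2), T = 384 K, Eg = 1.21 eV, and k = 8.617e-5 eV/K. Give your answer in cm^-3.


Step 1: Compute kT = 8.617e-5 * 384 = 0.03308928 eV
Step 2: Exponent = -Eg/(2kT) = -1.21/(2*0.03308928) = -18.28387
Step 3: T^(3/2) = 384^1.5 = 7524.83
Step 4: ni = 5e15 * 7524.83 * exp(-18.28387) = 4.31e+11 cm^-3

4.31e+11


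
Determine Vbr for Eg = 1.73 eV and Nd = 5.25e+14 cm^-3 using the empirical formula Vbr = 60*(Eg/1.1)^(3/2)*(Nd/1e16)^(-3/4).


Step 1: Eg/1.1 = 1.73/1.1 = 1.572727
Step 2: (Eg/1.1)^1.5 = 1.572727^1.5 = 1.972332
Step 3: (Nd/1e16)^(-0.75) = (0.0525)^(-0.75) = 9.117600
Step 4: Vbr = 60 * 1.972332 * 9.117600 = 1079.0 V

1079.0


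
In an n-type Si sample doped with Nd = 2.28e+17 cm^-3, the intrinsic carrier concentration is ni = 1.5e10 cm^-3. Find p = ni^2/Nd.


Step 1: Since Nd >> ni, n ≈ Nd = 2.28e+17 cm^-3
Step 2: p = ni^2 / n = (1.5e10)^2 / 2.28e+17
Step 3: p = 2.25e20 / 2.28e+17 = 9.87e+02 cm^-3

9.87e+02


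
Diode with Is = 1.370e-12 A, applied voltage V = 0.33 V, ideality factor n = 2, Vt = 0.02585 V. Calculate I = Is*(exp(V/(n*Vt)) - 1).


Step 1: V/(n*Vt) = 0.33/(2*0.02585) = 6.3830
Step 2: exp(6.3830) = 5.9170e+02
Step 3: I = 1.370e-12 * (5.9170e+02 - 1) = 8.09e-10 A

8.09e-10


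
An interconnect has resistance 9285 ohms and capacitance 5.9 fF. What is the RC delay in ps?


Step 1: tau = R * C
Step 2: tau = 9285 * 5.9 fF = 9285 * 5.9e-15 F
Step 3: tau = 5.47815e-11 s = 54.7815 ps

54.7815


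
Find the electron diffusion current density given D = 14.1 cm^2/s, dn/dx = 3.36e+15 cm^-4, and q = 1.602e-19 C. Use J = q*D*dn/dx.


Step 1: J = q * D * (dn/dx)
Step 2: J = 1.602e-19 * 14.1 * 3.36e+15
Step 3: J = 7.59e-03 A/cm^2

7.59e-03


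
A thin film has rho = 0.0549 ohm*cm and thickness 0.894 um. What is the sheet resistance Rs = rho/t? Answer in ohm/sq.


Step 1: Convert thickness to cm: t = 0.894 um = 8.9400e-05 cm
Step 2: Rs = rho / t = 0.0549 / 8.9400e-05
Step 3: Rs = 614.1 ohm/sq

614.1


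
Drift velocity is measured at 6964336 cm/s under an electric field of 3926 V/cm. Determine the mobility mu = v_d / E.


Step 1: mu = v_d / E
Step 2: mu = 6964336 / 3926
Step 3: mu = 1773.9 cm^2/(V*s)

1773.9


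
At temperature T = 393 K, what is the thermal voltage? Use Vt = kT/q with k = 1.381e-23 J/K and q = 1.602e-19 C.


Step 1: kT = 1.381e-23 * 393 = 5.42733e-21 J
Step 2: Vt = kT/q = 5.42733e-21 / 1.602e-19
Step 3: Vt = 0.03388 V

0.03388


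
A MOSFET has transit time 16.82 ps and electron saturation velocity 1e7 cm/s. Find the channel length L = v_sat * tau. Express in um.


Step 1: tau in seconds = 16.82 ps * 1e-12 = 1.6820e-11 s
Step 2: L = v_sat * tau = 1e7 * 1.6820e-11 = 1.6820e-04 cm
Step 3: L in um = 1.6820e-04 * 1e4 = 1.682 um

1.682


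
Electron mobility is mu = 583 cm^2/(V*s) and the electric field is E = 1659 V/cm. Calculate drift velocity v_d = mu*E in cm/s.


Step 1: v_d = mu * E
Step 2: v_d = 583 * 1659 = 967197
Step 3: v_d = 9.67e+05 cm/s

9.67e+05


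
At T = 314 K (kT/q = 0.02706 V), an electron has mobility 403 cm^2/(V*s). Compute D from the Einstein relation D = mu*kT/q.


Step 1: D = mu * (kT/q)
Step 2: D = 403 * 0.02706
Step 3: D = 10.91 cm^2/s

10.91


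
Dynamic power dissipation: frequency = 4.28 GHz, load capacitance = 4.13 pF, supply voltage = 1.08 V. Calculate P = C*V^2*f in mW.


Step 1: V^2 = 1.08^2 = 1.1664 V^2
Step 2: P = C*V^2*f = 4.13e-12 F * 1.1664 * 4.28e9 Hz
Step 3: P = 2.061775296e-02 W
Step 4: P = 20.618 mW

20.618


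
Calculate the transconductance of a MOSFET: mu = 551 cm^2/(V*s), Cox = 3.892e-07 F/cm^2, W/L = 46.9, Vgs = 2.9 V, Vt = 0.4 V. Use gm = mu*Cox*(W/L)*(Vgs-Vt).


Step 1: Vov = Vgs - Vt = 2.9 - 0.4 = 2.5 V
Step 2: gm = mu * Cox * (W/L) * Vov
Step 3: gm = 551 * 3.892e-07 * 46.9 * 2.5 = 2.51e-02 S

2.51e-02


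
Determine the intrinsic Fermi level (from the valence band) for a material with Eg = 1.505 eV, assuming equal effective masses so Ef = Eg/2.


Step 1: For an intrinsic semiconductor, the Fermi level sits at midgap.
Step 2: Ef = Eg / 2 = 1.505 / 2 = 0.7525 eV

0.7525


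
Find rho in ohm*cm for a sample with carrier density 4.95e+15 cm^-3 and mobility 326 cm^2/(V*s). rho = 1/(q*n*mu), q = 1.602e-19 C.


Step 1: sigma = q * n * mu = 1.602e-19 * 4.95e+15 * 326 = 2.58515e-01 S/cm
Step 2: rho = 1 / sigma = 1 / 2.58515e-01 = 3.868 ohm*cm

3.868


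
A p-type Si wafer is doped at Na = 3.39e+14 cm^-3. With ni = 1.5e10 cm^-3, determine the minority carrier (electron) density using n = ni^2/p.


Step 1: Majority hole concentration p ≈ Na = 3.39e+14 cm^-3
Step 2: n = ni^2 / Na = (1.5e10)^2 / 3.39e+14
Step 3: n = 6.64e+05 cm^-3

6.64e+05


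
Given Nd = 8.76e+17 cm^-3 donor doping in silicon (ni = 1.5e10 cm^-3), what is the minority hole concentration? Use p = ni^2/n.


Step 1: Since Nd >> ni, n ≈ Nd = 8.76e+17 cm^-3
Step 2: p = ni^2 / n = (1.5e10)^2 / 8.76e+17
Step 3: p = 2.25e20 / 8.76e+17 = 2.57e+02 cm^-3

2.57e+02


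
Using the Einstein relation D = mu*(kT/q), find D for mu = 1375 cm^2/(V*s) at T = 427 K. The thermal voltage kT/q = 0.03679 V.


Step 1: D = mu * (kT/q)
Step 2: D = 1375 * 0.03679
Step 3: D = 50.59 cm^2/s

50.59


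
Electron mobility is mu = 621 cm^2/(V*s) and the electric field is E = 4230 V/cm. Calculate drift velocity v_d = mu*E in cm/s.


Step 1: v_d = mu * E
Step 2: v_d = 621 * 4230 = 2626830
Step 3: v_d = 2.63e+06 cm/s

2.63e+06


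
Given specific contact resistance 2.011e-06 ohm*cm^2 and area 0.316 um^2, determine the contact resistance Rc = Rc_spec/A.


Step 1: Convert area to cm^2: 0.316 um^2 = 3.1600e-09 cm^2
Step 2: Rc = Rc_spec / A = 2.011e-06 / 3.1600e-09
Step 3: Rc = 6.36e+02 ohms

6.36e+02


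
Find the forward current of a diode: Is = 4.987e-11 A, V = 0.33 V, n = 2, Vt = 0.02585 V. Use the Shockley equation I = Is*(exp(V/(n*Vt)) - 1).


Step 1: V/(n*Vt) = 0.33/(2*0.02585) = 6.3830
Step 2: exp(6.3830) = 5.9170e+02
Step 3: I = 4.987e-11 * (5.9170e+02 - 1) = 2.95e-08 A

2.95e-08


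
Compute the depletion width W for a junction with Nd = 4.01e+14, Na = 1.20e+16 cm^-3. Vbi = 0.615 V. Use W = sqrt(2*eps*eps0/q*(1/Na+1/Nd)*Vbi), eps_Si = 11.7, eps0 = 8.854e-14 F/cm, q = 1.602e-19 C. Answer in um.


Step 1: 1/Na + 1/Nd = 1/1.20e+16 + 1/4.01e+14 = 2.57710e-15
Step 2: 2*eps*eps0/q = 2*11.7*8.854e-14/1.602e-19 = 1.293281e+07
Step 3: W^2 = 1.293281e+07 * 2.57710e-15 * 0.615 = 2.04974e-08
Step 4: W = sqrt(2.04974e-08) = 1.432e-04 cm = 1.432 um

1.432


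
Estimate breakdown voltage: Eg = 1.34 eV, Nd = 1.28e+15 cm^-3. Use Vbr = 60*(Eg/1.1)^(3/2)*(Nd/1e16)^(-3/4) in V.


Step 1: Eg/1.1 = 1.34/1.1 = 1.218182
Step 2: (Eg/1.1)^1.5 = 1.218182^1.5 = 1.344523
Step 3: (Nd/1e16)^(-0.75) = (0.128)^(-0.75) = 4.672965
Step 4: Vbr = 60 * 1.344523 * 4.672965 = 377.0 V

377.0


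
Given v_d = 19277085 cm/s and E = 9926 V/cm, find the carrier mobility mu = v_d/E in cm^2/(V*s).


Step 1: mu = v_d / E
Step 2: mu = 19277085 / 9926
Step 3: mu = 1942.08 cm^2/(V*s)

1942.08


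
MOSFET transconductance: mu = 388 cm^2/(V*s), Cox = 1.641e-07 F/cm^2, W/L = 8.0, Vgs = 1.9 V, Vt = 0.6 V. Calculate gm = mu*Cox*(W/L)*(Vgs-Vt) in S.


Step 1: Vov = Vgs - Vt = 1.9 - 0.6 = 1.3 V
Step 2: gm = mu * Cox * (W/L) * Vov
Step 3: gm = 388 * 1.641e-07 * 8.0 * 1.3 = 6.62e-04 S

6.62e-04


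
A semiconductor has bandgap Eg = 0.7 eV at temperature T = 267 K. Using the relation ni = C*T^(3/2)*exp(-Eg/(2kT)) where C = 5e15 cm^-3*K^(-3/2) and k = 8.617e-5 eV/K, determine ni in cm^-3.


Step 1: Compute kT = 8.617e-5 * 267 = 0.02300739 eV
Step 2: Exponent = -Eg/(2kT) = -0.7/(2*0.02300739) = -15.21250
Step 3: T^(3/2) = 267^1.5 = 4362.82
Step 4: ni = 5e15 * 4362.82 * exp(-15.21250) = 5.40e+12 cm^-3

5.40e+12


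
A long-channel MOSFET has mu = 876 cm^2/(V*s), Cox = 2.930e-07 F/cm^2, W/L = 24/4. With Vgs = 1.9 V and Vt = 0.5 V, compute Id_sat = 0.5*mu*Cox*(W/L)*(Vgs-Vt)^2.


Step 1: Overdrive voltage Vov = Vgs - Vt = 1.9 - 0.5 = 1.4 V
Step 2: W/L = 24/4 = 6
Step 3: Id = 0.5 * 876 * 2.930e-07 * 6 * 1.4^2
Step 4: Id = 1.51e-03 A

1.51e-03


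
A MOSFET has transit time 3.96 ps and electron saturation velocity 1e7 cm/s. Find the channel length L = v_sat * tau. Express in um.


Step 1: tau in seconds = 3.96 ps * 1e-12 = 3.9600e-12 s
Step 2: L = v_sat * tau = 1e7 * 3.9600e-12 = 3.9600e-05 cm
Step 3: L in um = 3.9600e-05 * 1e4 = 0.396 um

0.396


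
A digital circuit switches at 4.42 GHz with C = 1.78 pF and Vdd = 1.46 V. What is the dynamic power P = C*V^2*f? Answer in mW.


Step 1: V^2 = 1.46^2 = 2.1316 V^2
Step 2: P = C*V^2*f = 1.78e-12 F * 2.1316 * 4.42e9 Hz
Step 3: P = 1.677057616e-02 W
Step 4: P = 16.771 mW

16.771


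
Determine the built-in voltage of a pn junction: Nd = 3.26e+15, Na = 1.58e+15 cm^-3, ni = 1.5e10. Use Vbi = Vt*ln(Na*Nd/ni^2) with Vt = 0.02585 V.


Step 1: Compute Na*Nd/ni^2 = 1.58e+15 * 3.26e+15 / (1.5e10)^2 = 2.2892e+10
Step 2: ln(2.2892e+10) = 23.8541
Step 3: Vbi = 0.02585 * 23.8541 = 0.617 V

0.617


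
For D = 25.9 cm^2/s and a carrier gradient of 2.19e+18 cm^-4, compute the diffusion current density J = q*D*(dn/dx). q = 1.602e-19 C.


Step 1: J = q * D * (dn/dx)
Step 2: J = 1.602e-19 * 25.9 * 2.19e+18
Step 3: J = 9.09e+00 A/cm^2

9.09e+00


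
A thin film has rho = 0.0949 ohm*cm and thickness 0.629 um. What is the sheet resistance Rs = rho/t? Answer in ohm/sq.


Step 1: Convert thickness to cm: t = 0.629 um = 6.2900e-05 cm
Step 2: Rs = rho / t = 0.0949 / 6.2900e-05
Step 3: Rs = 1508.7 ohm/sq

1508.7


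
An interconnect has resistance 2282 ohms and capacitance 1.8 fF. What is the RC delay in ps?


Step 1: tau = R * C
Step 2: tau = 2282 * 1.8 fF = 2282 * 1.8e-15 F
Step 3: tau = 4.1076e-12 s = 4.1076 ps

4.1076


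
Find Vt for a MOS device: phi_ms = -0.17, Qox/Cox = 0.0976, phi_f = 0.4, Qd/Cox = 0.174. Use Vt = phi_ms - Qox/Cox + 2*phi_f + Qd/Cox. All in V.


Step 1: Vt = phi_ms - Qox/Cox + 2*phi_f + Qd/Cox
Step 2: Vt = -0.17 - 0.0976 + 2*0.4 + 0.174
Step 3: Vt = -0.17 - 0.0976 + 0.8 + 0.174
Step 4: Vt = 0.7064 V

0.7064


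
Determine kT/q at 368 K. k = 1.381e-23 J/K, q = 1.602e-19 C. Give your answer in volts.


Step 1: kT = 1.381e-23 * 368 = 5.08208e-21 J
Step 2: Vt = kT/q = 5.08208e-21 / 1.602e-19
Step 3: Vt = 0.03172 V

0.03172


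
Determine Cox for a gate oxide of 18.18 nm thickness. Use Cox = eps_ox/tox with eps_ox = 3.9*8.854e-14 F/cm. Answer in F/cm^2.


Step 1: eps_ox = 3.9 * 8.854e-14 = 3.45306e-13 F/cm
Step 2: tox in cm = 18.18 nm * 1e-7 = 1.8180e-06 cm
Step 3: Cox = 3.45306e-13 / 1.8180e-06 = 1.90e-07 F/cm^2

1.90e-07


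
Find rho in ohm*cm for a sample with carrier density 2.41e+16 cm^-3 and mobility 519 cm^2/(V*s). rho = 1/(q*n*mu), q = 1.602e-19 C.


Step 1: sigma = q * n * mu = 1.602e-19 * 2.41e+16 * 519 = 2.00377e+00 S/cm
Step 2: rho = 1 / sigma = 1 / 2.00377e+00 = 0.4991 ohm*cm

0.4991


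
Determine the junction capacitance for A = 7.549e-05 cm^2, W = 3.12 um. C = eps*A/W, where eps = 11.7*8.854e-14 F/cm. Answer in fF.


Step 1: eps_Si = 11.7 * 8.854e-14 = 1.035918e-12 F/cm
Step 2: W in cm = 3.12 * 1e-4 = 3.12e-04 cm
Step 3: C = 1.035918e-12 * 7.549e-05 / 3.12e-04 = 2.506457e-13 F
Step 4: C = 250.65 fF

250.65


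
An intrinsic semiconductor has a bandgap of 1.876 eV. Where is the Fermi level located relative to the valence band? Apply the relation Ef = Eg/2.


Step 1: For an intrinsic semiconductor, the Fermi level sits at midgap.
Step 2: Ef = Eg / 2 = 1.876 / 2 = 0.938 eV

0.938


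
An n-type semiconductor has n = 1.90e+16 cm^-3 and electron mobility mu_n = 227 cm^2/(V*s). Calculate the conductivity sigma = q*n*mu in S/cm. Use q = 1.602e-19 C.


Step 1: sigma = q * n * mu
Step 2: sigma = 1.602e-19 * 1.90e+16 * 227
Step 3: sigma = 6.909e-01 S/cm

6.909e-01


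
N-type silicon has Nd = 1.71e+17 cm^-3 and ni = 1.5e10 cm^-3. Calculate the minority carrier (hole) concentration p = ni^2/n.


Step 1: Since Nd >> ni, n ≈ Nd = 1.71e+17 cm^-3
Step 2: p = ni^2 / n = (1.5e10)^2 / 1.71e+17
Step 3: p = 2.25e20 / 1.71e+17 = 1.32e+03 cm^-3

1.32e+03


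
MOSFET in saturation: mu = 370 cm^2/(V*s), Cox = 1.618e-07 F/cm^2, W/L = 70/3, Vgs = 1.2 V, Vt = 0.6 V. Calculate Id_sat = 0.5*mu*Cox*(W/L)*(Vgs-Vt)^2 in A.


Step 1: Overdrive voltage Vov = Vgs - Vt = 1.2 - 0.6 = 0.6 V
Step 2: W/L = 70/3 = 23.3333
Step 3: Id = 0.5 * 370 * 1.618e-07 * 23.3333 * 0.6^2
Step 4: Id = 2.51e-04 A

2.51e-04


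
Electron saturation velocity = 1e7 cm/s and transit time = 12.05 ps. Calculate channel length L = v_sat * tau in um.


Step 1: tau in seconds = 12.05 ps * 1e-12 = 1.2050e-11 s
Step 2: L = v_sat * tau = 1e7 * 1.2050e-11 = 1.2050e-04 cm
Step 3: L in um = 1.2050e-04 * 1e4 = 1.205 um

1.205


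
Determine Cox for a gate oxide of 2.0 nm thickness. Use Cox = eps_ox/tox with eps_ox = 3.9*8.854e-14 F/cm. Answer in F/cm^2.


Step 1: eps_ox = 3.9 * 8.854e-14 = 3.45306e-13 F/cm
Step 2: tox in cm = 2.0 nm * 1e-7 = 2.0000e-07 cm
Step 3: Cox = 3.45306e-13 / 2.0000e-07 = 1.73e-06 F/cm^2

1.73e-06


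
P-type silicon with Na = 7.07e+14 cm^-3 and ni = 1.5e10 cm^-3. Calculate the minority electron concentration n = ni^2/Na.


Step 1: Majority hole concentration p ≈ Na = 7.07e+14 cm^-3
Step 2: n = ni^2 / Na = (1.5e10)^2 / 7.07e+14
Step 3: n = 3.18e+05 cm^-3

3.18e+05


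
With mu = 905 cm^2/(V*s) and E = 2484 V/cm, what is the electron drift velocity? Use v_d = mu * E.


Step 1: v_d = mu * E
Step 2: v_d = 905 * 2484 = 2248020
Step 3: v_d = 2.25e+06 cm/s

2.25e+06


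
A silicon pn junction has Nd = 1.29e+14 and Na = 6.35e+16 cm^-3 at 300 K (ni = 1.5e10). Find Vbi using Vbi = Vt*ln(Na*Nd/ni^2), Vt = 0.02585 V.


Step 1: Compute Na*Nd/ni^2 = 6.35e+16 * 1.29e+14 / (1.5e10)^2 = 3.6407e+10
Step 2: ln(3.6407e+10) = 24.3180
Step 3: Vbi = 0.02585 * 24.3180 = 0.629 V

0.629


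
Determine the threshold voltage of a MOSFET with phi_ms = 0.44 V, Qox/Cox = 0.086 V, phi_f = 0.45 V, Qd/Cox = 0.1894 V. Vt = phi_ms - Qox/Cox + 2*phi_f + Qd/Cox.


Step 1: Vt = phi_ms - Qox/Cox + 2*phi_f + Qd/Cox
Step 2: Vt = 0.44 - 0.086 + 2*0.45 + 0.1894
Step 3: Vt = 0.44 - 0.086 + 0.9 + 0.1894
Step 4: Vt = 1.4434 V

1.4434


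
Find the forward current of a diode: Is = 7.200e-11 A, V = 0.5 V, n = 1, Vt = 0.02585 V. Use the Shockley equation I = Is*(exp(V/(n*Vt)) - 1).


Step 1: V/(n*Vt) = 0.5/(1*0.02585) = 19.3424
Step 2: exp(19.3424) = 2.5136e+08
Step 3: I = 7.200e-11 * (2.5136e+08 - 1) = 1.81e-02 A

1.81e-02


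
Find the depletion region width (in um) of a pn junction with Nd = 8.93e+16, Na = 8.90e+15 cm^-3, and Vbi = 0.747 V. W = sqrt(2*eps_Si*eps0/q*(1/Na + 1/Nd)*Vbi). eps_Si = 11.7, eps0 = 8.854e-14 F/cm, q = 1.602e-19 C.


Step 1: 1/Na + 1/Nd = 1/8.90e+15 + 1/8.93e+16 = 1.23558e-16
Step 2: 2*eps*eps0/q = 2*11.7*8.854e-14/1.602e-19 = 1.293281e+07
Step 3: W^2 = 1.293281e+07 * 1.23558e-16 * 0.747 = 1.19367e-09
Step 4: W = sqrt(1.19367e-09) = 3.455e-05 cm = 0.3455 um

0.3455


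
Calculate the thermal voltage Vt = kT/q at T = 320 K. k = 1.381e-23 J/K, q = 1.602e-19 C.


Step 1: kT = 1.381e-23 * 320 = 4.4192e-21 J
Step 2: Vt = kT/q = 4.4192e-21 / 1.602e-19
Step 3: Vt = 0.02759 V

0.02759


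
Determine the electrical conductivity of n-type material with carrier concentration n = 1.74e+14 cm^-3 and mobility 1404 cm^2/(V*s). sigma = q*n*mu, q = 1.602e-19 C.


Step 1: sigma = q * n * mu
Step 2: sigma = 1.602e-19 * 1.74e+14 * 1404
Step 3: sigma = 3.914e-02 S/cm

3.914e-02


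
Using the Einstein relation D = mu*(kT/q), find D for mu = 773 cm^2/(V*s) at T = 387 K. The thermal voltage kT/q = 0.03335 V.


Step 1: D = mu * (kT/q)
Step 2: D = 773 * 0.03335
Step 3: D = 25.78 cm^2/s

25.78


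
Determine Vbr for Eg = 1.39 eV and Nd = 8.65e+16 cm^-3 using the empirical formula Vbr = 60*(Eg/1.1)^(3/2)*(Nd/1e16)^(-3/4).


Step 1: Eg/1.1 = 1.39/1.1 = 1.263636
Step 2: (Eg/1.1)^1.5 = 1.263636^1.5 = 1.420473
Step 3: (Nd/1e16)^(-0.75) = (8.65)^(-0.75) = 0.198261
Step 4: Vbr = 60 * 1.420473 * 0.198261 = 16.9 V

16.9


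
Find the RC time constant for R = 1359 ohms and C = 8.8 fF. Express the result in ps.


Step 1: tau = R * C
Step 2: tau = 1359 * 8.8 fF = 1359 * 8.8e-15 F
Step 3: tau = 1.19592e-11 s = 11.9592 ps

11.9592


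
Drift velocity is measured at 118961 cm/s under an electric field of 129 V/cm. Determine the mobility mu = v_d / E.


Step 1: mu = v_d / E
Step 2: mu = 118961 / 129
Step 3: mu = 922.18 cm^2/(V*s)

922.18


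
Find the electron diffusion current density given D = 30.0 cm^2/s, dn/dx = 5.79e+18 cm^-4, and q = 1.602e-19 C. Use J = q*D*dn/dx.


Step 1: J = q * D * (dn/dx)
Step 2: J = 1.602e-19 * 30.0 * 5.79e+18
Step 3: J = 2.78e+01 A/cm^2

2.78e+01


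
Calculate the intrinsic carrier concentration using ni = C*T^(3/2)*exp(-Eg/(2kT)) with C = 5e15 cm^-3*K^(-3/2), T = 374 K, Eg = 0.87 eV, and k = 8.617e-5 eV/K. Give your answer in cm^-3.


Step 1: Compute kT = 8.617e-5 * 374 = 0.03222758 eV
Step 2: Exponent = -Eg/(2kT) = -0.87/(2*0.03222758) = -13.49776
Step 3: T^(3/2) = 374^1.5 = 7232.82
Step 4: ni = 5e15 * 7232.82 * exp(-13.49776) = 4.97e+13 cm^-3

4.97e+13


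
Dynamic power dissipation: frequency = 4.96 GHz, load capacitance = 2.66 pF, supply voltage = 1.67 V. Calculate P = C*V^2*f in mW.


Step 1: V^2 = 1.67^2 = 2.7889 V^2
Step 2: P = C*V^2*f = 2.66e-12 F * 2.7889 * 4.96e9 Hz
Step 3: P = 3.679563104e-02 W
Step 4: P = 36.796 mW

36.796


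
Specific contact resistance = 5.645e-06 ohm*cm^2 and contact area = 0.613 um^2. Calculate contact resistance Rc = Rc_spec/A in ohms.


Step 1: Convert area to cm^2: 0.613 um^2 = 6.1300e-09 cm^2
Step 2: Rc = Rc_spec / A = 5.645e-06 / 6.1300e-09
Step 3: Rc = 9.21e+02 ohms

9.21e+02


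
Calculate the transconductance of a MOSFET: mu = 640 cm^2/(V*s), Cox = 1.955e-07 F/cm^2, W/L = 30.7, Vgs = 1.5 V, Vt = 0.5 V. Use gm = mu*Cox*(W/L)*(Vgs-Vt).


Step 1: Vov = Vgs - Vt = 1.5 - 0.5 = 1.0 V
Step 2: gm = mu * Cox * (W/L) * Vov
Step 3: gm = 640 * 1.955e-07 * 30.7 * 1.0 = 3.84e-03 S

3.84e-03


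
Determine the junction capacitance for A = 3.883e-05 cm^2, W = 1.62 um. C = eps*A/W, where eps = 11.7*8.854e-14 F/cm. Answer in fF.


Step 1: eps_Si = 11.7 * 8.854e-14 = 1.035918e-12 F/cm
Step 2: W in cm = 1.62 * 1e-4 = 1.62e-04 cm
Step 3: C = 1.035918e-12 * 3.883e-05 / 1.62e-04 = 2.483006e-13 F
Step 4: C = 248.3 fF

248.3


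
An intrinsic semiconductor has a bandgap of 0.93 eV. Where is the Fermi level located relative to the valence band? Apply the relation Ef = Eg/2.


Step 1: For an intrinsic semiconductor, the Fermi level sits at midgap.
Step 2: Ef = Eg / 2 = 0.93 / 2 = 0.465 eV

0.465


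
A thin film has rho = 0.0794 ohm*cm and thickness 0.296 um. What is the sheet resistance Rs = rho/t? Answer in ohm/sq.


Step 1: Convert thickness to cm: t = 0.296 um = 2.9600e-05 cm
Step 2: Rs = rho / t = 0.0794 / 2.9600e-05
Step 3: Rs = 2682.4 ohm/sq

2682.4


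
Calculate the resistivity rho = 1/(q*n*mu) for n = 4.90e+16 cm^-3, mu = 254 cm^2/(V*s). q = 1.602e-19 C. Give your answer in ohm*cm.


Step 1: sigma = q * n * mu = 1.602e-19 * 4.90e+16 * 254 = 1.99385e+00 S/cm
Step 2: rho = 1 / sigma = 1 / 1.99385e+00 = 0.5015 ohm*cm

0.5015


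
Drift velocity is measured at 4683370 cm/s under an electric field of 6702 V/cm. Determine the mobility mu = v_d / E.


Step 1: mu = v_d / E
Step 2: mu = 4683370 / 6702
Step 3: mu = 698.8 cm^2/(V*s)

698.8


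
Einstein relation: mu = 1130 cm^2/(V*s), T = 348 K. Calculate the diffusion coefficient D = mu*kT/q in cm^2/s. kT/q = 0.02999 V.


Step 1: D = mu * (kT/q)
Step 2: D = 1130 * 0.02999
Step 3: D = 33.89 cm^2/s

33.89


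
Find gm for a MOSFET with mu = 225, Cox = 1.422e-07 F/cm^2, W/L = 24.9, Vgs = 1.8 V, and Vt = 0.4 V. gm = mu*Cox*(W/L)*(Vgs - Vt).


Step 1: Vov = Vgs - Vt = 1.8 - 0.4 = 1.4 V
Step 2: gm = mu * Cox * (W/L) * Vov
Step 3: gm = 225 * 1.422e-07 * 24.9 * 1.4 = 1.12e-03 S

1.12e-03


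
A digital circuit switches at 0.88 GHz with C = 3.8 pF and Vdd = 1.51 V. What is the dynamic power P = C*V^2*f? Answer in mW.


Step 1: V^2 = 1.51^2 = 2.2801 V^2
Step 2: P = C*V^2*f = 3.8e-12 F * 2.2801 * 0.88e9 Hz
Step 3: P = 7.6246544e-03 W
Step 4: P = 7.625 mW

7.625


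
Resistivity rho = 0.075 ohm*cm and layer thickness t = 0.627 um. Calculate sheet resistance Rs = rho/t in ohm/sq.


Step 1: Convert thickness to cm: t = 0.627 um = 6.2700e-05 cm
Step 2: Rs = rho / t = 0.075 / 6.2700e-05
Step 3: Rs = 1196.2 ohm/sq

1196.2


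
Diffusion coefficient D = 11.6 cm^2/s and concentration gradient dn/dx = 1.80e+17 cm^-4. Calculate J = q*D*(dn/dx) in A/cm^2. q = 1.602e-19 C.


Step 1: J = q * D * (dn/dx)
Step 2: J = 1.602e-19 * 11.6 * 1.80e+17
Step 3: J = 3.34e-01 A/cm^2

3.34e-01
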